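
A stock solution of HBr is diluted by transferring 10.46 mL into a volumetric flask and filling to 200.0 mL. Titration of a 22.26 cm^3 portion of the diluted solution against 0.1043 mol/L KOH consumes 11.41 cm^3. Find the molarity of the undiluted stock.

1.02 M

n(KOH) = 0.1043 x 0.01141 = 0.001190 mol.
n(HBr) in the aliquot = 0.001190 mol.
[diluted HBr] = 0.001190 / 0.02226 = 0.05346 M.
Dilution factor = 200.0/10.46 = 19.12, so [stock] = 0.05346 x 19.12 = 1.02 M.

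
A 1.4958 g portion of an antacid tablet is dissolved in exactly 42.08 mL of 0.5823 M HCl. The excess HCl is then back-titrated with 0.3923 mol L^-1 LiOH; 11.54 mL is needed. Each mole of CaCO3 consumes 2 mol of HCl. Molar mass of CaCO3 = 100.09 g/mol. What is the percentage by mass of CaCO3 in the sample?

66.8%

Total n(HCl) added = 0.5823 x 0.04208 = 0.02450 mol.
n(LiOH) used = 0.3923 x 0.01154 = 0.004527 mol, which equals the excess n(HCl).
So n(HCl) consumed by the sample = 0.02450 - 0.004527 = 0.01998 mol.
n(CaCO3) = 0.01998 / 2 = 0.009988 mol.
mass CaCO3 = 0.009988 x 100.09 = 0.9997 g, so %CaCO3 = 0.9997/1.4958 x 100 = 66.8%.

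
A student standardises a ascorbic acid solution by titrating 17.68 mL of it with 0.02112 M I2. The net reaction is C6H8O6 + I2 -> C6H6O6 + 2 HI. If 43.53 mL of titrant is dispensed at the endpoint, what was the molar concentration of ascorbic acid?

0.0520 M

n(I2) = 0.02112 x 0.04353 = 0.0009194 mol.
From the balanced equation, 1 mol I2 reacts with 1 mol ascorbic acid, so n(ascorbic acid) = 0.0009194 x 1/1 = 0.0009194 mol.
[ascorbic acid] = 0.0009194 / 0.01768 L = 0.0520 M.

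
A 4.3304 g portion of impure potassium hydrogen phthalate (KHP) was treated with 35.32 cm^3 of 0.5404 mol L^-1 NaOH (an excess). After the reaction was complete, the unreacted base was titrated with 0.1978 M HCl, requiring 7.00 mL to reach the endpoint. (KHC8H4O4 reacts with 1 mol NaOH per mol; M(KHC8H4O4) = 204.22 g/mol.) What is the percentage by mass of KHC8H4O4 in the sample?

Total n(NaOH) added = 0.5404 x 0.03532 = 0.01909 mol.
n(HCl) used = 0.1978 x 0.007000 = 0.001385 mol, which equals the excess n(NaOH).
So n(NaOH) consumed by the sample = 0.01909 - 0.001385 = 0.01770 mol.
n(KHC8H4O4) = 0.01770 / 1 = 0.01770 mol.
mass KHC8H4O4 = 0.01770 x 204.22 = 3.615 g, so %KHC8H4O4 = 3.615/4.3304 x 100 = 83.5%.

83.5%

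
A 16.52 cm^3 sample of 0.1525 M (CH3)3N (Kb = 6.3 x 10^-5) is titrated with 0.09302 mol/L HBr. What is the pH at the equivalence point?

n((CH3)3N) = 0.1525 x 0.01652 = 0.002519 mol; V(HBr) at equivalence = 0.002519/0.09302 = 0.02708 L.
At equivalence the base is fully converted to (CH3)3NH+; total volume = 0.04360 L, so [(CH3)3NH+] = 0.002519/0.04360 = 0.05778 M.
Ka((CH3)3NH+) = Kw/Kb = 1.0e-14 / 6.3 x 10^-5 = 1.59e-10.
[H^+] = sqrt(Ka x [(CH3)3NH+]) = sqrt(1.59e-10 x 0.05778) = 3.03e-6 M.
pH = -log(3.03e-6) = 5.52.

5.52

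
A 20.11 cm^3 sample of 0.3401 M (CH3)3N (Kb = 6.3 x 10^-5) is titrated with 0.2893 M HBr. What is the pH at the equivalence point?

n((CH3)3N) = 0.3401 x 0.02011 = 0.006839 mol; V(HBr) at equivalence = 0.006839/0.2893 = 0.02364 L.
At equivalence the base is fully converted to (CH3)3NH+; total volume = 0.04375 L, so [(CH3)3NH+] = 0.006839/0.04375 = 0.1563 M.
Ka((CH3)3NH+) = Kw/Kb = 1.0e-14 / 6.3 x 10^-5 = 1.59e-10.
[H^+] = sqrt(Ka x [(CH3)3NH+]) = sqrt(1.59e-10 x 0.1563) = 4.98e-6 M.
pH = -log(4.98e-6) = 5.30.

5.30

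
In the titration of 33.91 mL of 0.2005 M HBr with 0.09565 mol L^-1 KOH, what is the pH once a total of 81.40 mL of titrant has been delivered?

11.93

n(acid) = 0.2005 x 0.03391 = 0.006799 mol; n(KOH) added = 0.09565 x 0.08140 = 0.007786 mol.
Base is in excess by 0.007786 - 0.006799 = 0.0009870 mol in a total volume of 0.1153 L.
[OH^-] = 0.0009870/0.1153 = 0.008559 M, so pOH = 2.07 and pH = 14.00 - 2.07 = 11.93.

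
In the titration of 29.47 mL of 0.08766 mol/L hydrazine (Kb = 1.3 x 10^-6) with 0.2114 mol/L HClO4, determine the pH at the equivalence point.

n(N2H4) = 0.08766 x 0.02947 = 0.002583 mol; V(HClO4) at equivalence = 0.002583/0.2114 = 0.01222 L.
At equivalence the base is fully converted to N2H5+; total volume = 0.04169 L, so [N2H5+] = 0.002583/0.04169 = 0.06197 M.
Ka(N2H5+) = Kw/Kb = 1.0e-14 / 1.3 x 10^-6 = 7.69e-9.
[H^+] = sqrt(Ka x [N2H5+]) = sqrt(7.69e-9 x 0.06197) = 2.18e-5 M.
pH = -log(2.18e-5) = 4.66.

4.66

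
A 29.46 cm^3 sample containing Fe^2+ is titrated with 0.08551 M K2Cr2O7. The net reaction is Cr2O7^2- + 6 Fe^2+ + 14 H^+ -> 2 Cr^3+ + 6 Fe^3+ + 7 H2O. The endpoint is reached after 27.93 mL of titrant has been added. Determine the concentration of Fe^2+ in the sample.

n(K2Cr2O7) = 0.08551 x 0.02793 = 0.002388 mol.
From the balanced equation, 1 mol K2Cr2O7 reacts with 6 mol Fe^2+, so n(Fe^2+) = 0.002388 x 6/1 = 0.01433 mol.
[Fe^2+] = 0.01433 / 0.02946 L = 0.486 M.

0.486 M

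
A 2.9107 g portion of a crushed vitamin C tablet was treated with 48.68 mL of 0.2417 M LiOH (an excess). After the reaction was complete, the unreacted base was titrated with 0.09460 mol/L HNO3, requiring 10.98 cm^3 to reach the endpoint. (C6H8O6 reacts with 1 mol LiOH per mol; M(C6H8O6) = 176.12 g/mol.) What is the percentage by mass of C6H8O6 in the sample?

Total n(LiOH) added = 0.2417 x 0.04868 = 0.01177 mol.
n(HNO3) used = 0.09460 x 0.01098 = 0.001039 mol, which equals the excess n(LiOH).
So n(LiOH) consumed by the sample = 0.01177 - 0.001039 = 0.01073 mol.
n(C6H8O6) = 0.01073 / 1 = 0.01073 mol.
mass C6H8O6 = 0.01073 x 176.12 = 1.889 g, so %C6H8O6 = 1.889/2.9107 x 100 = 64.9%.

64.9%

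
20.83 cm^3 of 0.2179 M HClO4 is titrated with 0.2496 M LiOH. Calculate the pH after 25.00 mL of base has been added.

n(acid) = 0.2179 x 0.02083 = 0.004539 mol; n(LiOH) added = 0.2496 x 0.02500 = 0.006240 mol.
Base is in excess by 0.006240 - 0.004539 = 0.001701 mol in a total volume of 0.04583 L.
[OH^-] = 0.001701/0.04583 = 0.03712 M, so pOH = 1.43 and pH = 14.00 - 1.43 = 12.57.

12.57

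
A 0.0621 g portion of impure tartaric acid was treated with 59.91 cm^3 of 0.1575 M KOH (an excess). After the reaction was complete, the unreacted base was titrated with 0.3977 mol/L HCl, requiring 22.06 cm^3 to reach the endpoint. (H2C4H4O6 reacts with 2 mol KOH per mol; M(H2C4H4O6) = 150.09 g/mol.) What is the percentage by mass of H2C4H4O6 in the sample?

80.1%

Total n(KOH) added = 0.1575 x 0.05991 = 0.009436 mol.
n(HCl) used = 0.3977 x 0.02206 = 0.008773 mol, which equals the excess n(KOH).
So n(KOH) consumed by the sample = 0.009436 - 0.008773 = 0.0006626 mol.
n(H2C4H4O6) = 0.0006626 / 2 = 0.0003313 mol.
mass H2C4H4O6 = 0.0003313 x 150.09 = 0.04972 g, so %H2C4H4O6 = 0.04972/0.0621 x 100 = 80.1%.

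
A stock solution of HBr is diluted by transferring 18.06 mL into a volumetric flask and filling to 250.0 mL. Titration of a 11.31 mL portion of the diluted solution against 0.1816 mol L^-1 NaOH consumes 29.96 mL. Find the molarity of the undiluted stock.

n(NaOH) = 0.1816 x 0.02996 = 0.005441 mol.
n(HBr) in the aliquot = 0.005441 mol.
[diluted HBr] = 0.005441 / 0.01131 = 0.4811 M.
Dilution factor = 250.0/18.06 = 13.84, so [stock] = 0.4811 x 13.84 = 6.66 M.

6.66 M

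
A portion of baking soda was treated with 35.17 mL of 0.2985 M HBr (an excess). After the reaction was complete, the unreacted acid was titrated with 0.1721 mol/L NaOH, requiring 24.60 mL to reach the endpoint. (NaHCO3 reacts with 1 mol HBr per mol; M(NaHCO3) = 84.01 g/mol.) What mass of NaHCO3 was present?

Total n(HBr) added = 0.2985 x 0.03517 = 0.01050 mol.
n(NaOH) used = 0.1721 x 0.02460 = 0.004234 mol, which equals the excess n(HBr).
So n(HBr) consumed by the sample = 0.01050 - 0.004234 = 0.006265 mol.
n(NaHCO3) = 0.006265 / 1 = 0.006265 mol.
mass = 0.006265 mol x 84.01 g/mol = 0.526 g.

0.526 g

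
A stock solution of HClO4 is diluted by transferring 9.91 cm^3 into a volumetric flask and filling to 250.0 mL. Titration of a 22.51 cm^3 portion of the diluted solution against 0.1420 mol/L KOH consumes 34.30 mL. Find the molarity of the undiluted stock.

n(KOH) = 0.1420 x 0.03430 = 0.004871 mol.
n(HClO4) in the aliquot = 0.004871 mol.
[diluted HClO4] = 0.004871 / 0.02251 = 0.2164 M.
Dilution factor = 250.0/9.910 = 25.23, so [stock] = 0.2164 x 25.23 = 5.46 M.

5.46 M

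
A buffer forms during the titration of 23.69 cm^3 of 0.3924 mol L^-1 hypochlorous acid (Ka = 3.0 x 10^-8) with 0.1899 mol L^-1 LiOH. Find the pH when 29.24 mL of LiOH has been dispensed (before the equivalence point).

Initial n(HClO) = 0.3924 x 0.02369 = 0.009296 mol.
n(LiOH) added = 0.1899 x 0.02924 = 0.005553 mol, converting that many moles of HClO to ClO-.
Remaining n(HClO) = 0.003743 mol; n(ClO-) = 0.005553 mol.
By Henderson-Hasselbalch, pH = pKa + log([A^-]/[HA]) = 7.52 + log(0.005553/0.003743) = 7.52 + (+0.17) = 7.69.

7.69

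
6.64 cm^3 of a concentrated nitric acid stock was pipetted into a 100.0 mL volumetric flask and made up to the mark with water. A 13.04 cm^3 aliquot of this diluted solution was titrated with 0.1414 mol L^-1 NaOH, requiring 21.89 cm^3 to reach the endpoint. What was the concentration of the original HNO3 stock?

3.57 M

n(NaOH) = 0.1414 x 0.02189 = 0.003095 mol.
n(HNO3) in the aliquot = 0.003095 mol.
[diluted HNO3] = 0.003095 / 0.01304 = 0.2374 M.
Dilution factor = 100.0/6.640 = 15.06, so [stock] = 0.2374 x 15.06 = 3.57 M.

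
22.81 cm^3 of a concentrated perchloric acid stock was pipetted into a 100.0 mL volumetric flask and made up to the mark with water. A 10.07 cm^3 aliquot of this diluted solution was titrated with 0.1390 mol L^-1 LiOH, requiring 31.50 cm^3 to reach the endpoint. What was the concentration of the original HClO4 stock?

1.91 M

n(LiOH) = 0.1390 x 0.03150 = 0.004379 mol.
n(HClO4) in the aliquot = 0.004379 mol.
[diluted HClO4] = 0.004379 / 0.01007 = 0.4348 M.
Dilution factor = 100.0/22.81 = 4.384, so [stock] = 0.4348 x 4.384 = 1.91 M.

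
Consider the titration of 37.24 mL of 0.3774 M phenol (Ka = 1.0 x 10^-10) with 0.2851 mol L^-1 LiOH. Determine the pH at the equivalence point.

n(C6H5OH) = 0.3774 x 0.03724 = 0.01405 mol; V(LiOH) at equivalence = 0.01405/0.2851 = 0.04930 L.
At equivalence all the acid is converted to C6H5O-; total volume = 0.03724 + 0.04930 = 0.08654 L, so [C6H5O-] = 0.01405/0.08654 = 0.1624 M.
Kb = Kw/Ka = 1.0e-14 / 1.0 x 10^-10 = 0.000100.
[OH^-] = sqrt(Kb x [C6H5O-]) = sqrt(0.000100 x 0.1624) = 0.00403 M.
pOH = 2.39, so pH = 14.00 - 2.39 = 11.61.

11.61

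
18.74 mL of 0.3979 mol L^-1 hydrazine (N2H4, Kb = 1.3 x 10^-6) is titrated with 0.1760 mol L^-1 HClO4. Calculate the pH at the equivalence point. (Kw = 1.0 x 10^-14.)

4.51

n(N2H4) = 0.3979 x 0.01874 = 0.007457 mol; V(HClO4) at equivalence = 0.007457/0.1760 = 0.04237 L.
At equivalence the base is fully converted to N2H5+; total volume = 0.06111 L, so [N2H5+] = 0.007457/0.06111 = 0.1220 M.
Ka(N2H5+) = Kw/Kb = 1.0e-14 / 1.3 x 10^-6 = 7.69e-9.
[H^+] = sqrt(Ka x [N2H5+]) = sqrt(7.69e-9 x 0.1220) = 3.06e-5 M.
pH = -log(3.06e-5) = 4.51.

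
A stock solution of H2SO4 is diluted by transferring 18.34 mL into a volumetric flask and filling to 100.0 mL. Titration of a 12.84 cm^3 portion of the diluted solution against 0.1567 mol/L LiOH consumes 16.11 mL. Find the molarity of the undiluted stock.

0.536 M

n(LiOH) = 0.1567 x 0.01611 = 0.002524 mol.
n(H2SO4) in the aliquot = 0.002524 x 1/2 = 0.001262 mol.
[diluted H2SO4] = 0.001262 / 0.01284 = 0.09830 M.
Dilution factor = 100.0/18.34 = 5.453, so [stock] = 0.09830 x 5.453 = 0.536 M.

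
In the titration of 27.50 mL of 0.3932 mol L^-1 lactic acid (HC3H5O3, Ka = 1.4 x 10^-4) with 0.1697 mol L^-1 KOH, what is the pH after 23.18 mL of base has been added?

3.61

Initial n(HC3H5O3) = 0.3932 x 0.02750 = 0.01081 mol.
n(KOH) added = 0.1697 x 0.02318 = 0.003934 mol, converting that many moles of HC3H5O3 to C3H5O3-.
Remaining n(HC3H5O3) = 0.006879 mol; n(C3H5O3-) = 0.003934 mol.
By Henderson-Hasselbalch, pH = pKa + log([A^-]/[HA]) = 3.85 + log(0.003934/0.006879) = 3.85 + (-0.24) = 3.61.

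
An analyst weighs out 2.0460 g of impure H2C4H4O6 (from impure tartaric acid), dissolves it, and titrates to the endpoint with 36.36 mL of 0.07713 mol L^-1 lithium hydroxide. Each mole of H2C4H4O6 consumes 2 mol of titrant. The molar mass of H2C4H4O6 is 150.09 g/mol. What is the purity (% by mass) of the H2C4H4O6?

n(LiOH) = 0.07713 x 0.03636 = 0.002804 mol.
n(H2C4H4O6) = 0.002804 / 2 = 0.001402 mol.
mass of H2C4H4O6 = 0.001402 x 150.09 = 0.2105 g.
% purity = 0.2105 / 2.0460 x 100 = 10.3%.

10.3%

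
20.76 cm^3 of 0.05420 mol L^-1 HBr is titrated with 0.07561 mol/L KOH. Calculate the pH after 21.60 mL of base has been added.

n(acid) = 0.05420 x 0.02076 = 0.001125 mol; n(KOH) added = 0.07561 x 0.02160 = 0.001633 mol.
Base is in excess by 0.001633 - 0.001125 = 0.0005080 mol in a total volume of 0.04236 L.
[OH^-] = 0.0005080/0.04236 = 0.01199 M, so pOH = 1.92 and pH = 14.00 - 1.92 = 12.08.

12.08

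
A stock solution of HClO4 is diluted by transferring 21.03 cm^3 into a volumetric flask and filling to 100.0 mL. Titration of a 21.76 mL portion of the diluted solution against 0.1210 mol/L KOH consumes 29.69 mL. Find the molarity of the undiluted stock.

0.785 M

n(KOH) = 0.1210 x 0.02969 = 0.003592 mol.
n(HClO4) in the aliquot = 0.003592 mol.
[diluted HClO4] = 0.003592 / 0.02176 = 0.1651 M.
Dilution factor = 100.0/21.03 = 4.755, so [stock] = 0.1651 x 4.755 = 0.785 M.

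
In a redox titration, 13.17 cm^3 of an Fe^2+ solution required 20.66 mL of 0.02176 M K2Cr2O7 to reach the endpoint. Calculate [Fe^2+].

0.205 M

n(K2Cr2O7) = 0.02176 x 0.02066 = 0.0004496 mol.
From the balanced equation, 1 mol K2Cr2O7 reacts with 6 mol Fe^2+, so n(Fe^2+) = 0.0004496 x 6/1 = 0.002697 mol.
[Fe^2+] = 0.002697 / 0.01317 L = 0.205 M.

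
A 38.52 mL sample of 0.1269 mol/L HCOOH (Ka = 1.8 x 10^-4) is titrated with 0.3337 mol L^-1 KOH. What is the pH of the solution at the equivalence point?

8.35

n(HCOOH) = 0.1269 x 0.03852 = 0.004888 mol; V(KOH) at equivalence = 0.004888/0.3337 = 0.01465 L.
At equivalence all the acid is converted to HCOO-; total volume = 0.03852 + 0.01465 = 0.05317 L, so [HCOO-] = 0.004888/0.05317 = 0.09194 M.
Kb = Kw/Ka = 1.0e-14 / 1.8 x 10^-4 = 5.56e-11.
[OH^-] = sqrt(Kb x [HCOO-]) = sqrt(5.56e-11 x 0.09194) = 2.26e-6 M.
pOH = 5.65, so pH = 14.00 - 5.65 = 8.35.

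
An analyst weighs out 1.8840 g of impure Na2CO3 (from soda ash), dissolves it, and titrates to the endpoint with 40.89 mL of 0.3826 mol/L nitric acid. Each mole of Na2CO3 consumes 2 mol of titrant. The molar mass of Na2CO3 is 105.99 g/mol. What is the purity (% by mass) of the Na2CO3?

n(HNO3) = 0.3826 x 0.04089 = 0.01564 mol.
n(Na2CO3) = 0.01564 / 2 = 0.007822 mol.
mass of Na2CO3 = 0.007822 x 105.99 = 0.8291 g.
% purity = 0.8291 / 1.8840 x 100 = 44.0%.

44.0%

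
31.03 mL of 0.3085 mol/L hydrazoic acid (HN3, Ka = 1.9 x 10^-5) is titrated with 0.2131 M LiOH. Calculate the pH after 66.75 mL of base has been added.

n(acid) = 0.3085 x 0.03103 = 0.009573 mol; n(LiOH) added = 0.2131 x 0.06675 = 0.01422 mol.
Base is in excess by 0.01422 - 0.009573 = 0.004652 mol in a total volume of 0.09778 L.
[OH^-] = 0.004652/0.09778 = 0.04757 M, so pOH = 1.32 and pH = 14.00 - 1.32 = 12.68.

12.68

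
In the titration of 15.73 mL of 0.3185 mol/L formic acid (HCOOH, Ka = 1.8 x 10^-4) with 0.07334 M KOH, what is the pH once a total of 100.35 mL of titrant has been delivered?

12.31

n(acid) = 0.3185 x 0.01573 = 0.005010 mol; n(KOH) added = 0.07334 x 0.1003 = 0.007360 mol.
Base is in excess by 0.007360 - 0.005010 = 0.002350 mol in a total volume of 0.1161 L.
[OH^-] = 0.002350/0.1161 = 0.02024 M, so pOH = 1.69 and pH = 14.00 - 1.69 = 12.31.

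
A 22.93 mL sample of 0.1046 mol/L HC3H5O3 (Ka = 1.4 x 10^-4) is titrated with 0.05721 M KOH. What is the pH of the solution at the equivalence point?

n(HC3H5O3) = 0.1046 x 0.02293 = 0.002398 mol; V(KOH) at equivalence = 0.002398/0.05721 = 0.04192 L.
At equivalence all the acid is converted to C3H5O3-; total volume = 0.02293 + 0.04192 = 0.06485 L, so [C3H5O3-] = 0.002398/0.06485 = 0.03698 M.
Kb = Kw/Ka = 1.0e-14 / 1.4 x 10^-4 = 7.14e-11.
[OH^-] = sqrt(Kb x [C3H5O3-]) = sqrt(7.14e-11 x 0.03698) = 1.63e-6 M.
pOH = 5.79, so pH = 14.00 - 5.79 = 8.21.

8.21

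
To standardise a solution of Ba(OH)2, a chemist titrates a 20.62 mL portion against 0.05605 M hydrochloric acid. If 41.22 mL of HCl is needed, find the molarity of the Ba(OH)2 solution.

n(HCl) delivered = 0.05605 x 0.04122 = 0.002310 mol.
The reaction is 1 Ba(OH)2 + 2 HCl, so n(Ba(OH)2) = 0.002310 x 1/2 = 0.001155 mol.
[Ba(OH)2] = 0.001155 mol / 0.02062 L = 0.0560 M.

0.0560 M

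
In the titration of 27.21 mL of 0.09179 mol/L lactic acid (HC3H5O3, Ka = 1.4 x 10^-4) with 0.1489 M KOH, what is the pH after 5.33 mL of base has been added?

Initial n(HC3H5O3) = 0.09179 x 0.02721 = 0.002498 mol.
n(KOH) added = 0.1489 x 0.005330 = 0.0007936 mol, converting that many moles of HC3H5O3 to C3H5O3-.
Remaining n(HC3H5O3) = 0.001704 mol; n(C3H5O3-) = 0.0007936 mol.
By Henderson-Hasselbalch, pH = pKa + log([A^-]/[HA]) = 3.85 + log(0.0007936/0.001704) = 3.85 + (-0.33) = 3.52.

3.52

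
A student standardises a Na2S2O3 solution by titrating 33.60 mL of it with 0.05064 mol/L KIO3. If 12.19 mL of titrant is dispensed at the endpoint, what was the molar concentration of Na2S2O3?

0.110 M

n(KIO3) = 0.05064 x 0.01219 = 0.0006173 mol.
From the balanced equation, 1 mol KIO3 reacts with 6 mol Na2S2O3, so n(Na2S2O3) = 0.0006173 x 6/1 = 0.003704 mol.
[Na2S2O3] = 0.003704 / 0.03360 L = 0.110 M.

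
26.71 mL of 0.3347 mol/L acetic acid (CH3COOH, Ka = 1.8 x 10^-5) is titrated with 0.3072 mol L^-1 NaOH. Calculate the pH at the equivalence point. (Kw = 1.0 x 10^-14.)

n(CH3COOH) = 0.3347 x 0.02671 = 0.008940 mol; V(NaOH) at equivalence = 0.008940/0.3072 = 0.02910 L.
At equivalence all the acid is converted to CH3COO-; total volume = 0.02671 + 0.02910 = 0.05581 L, so [CH3COO-] = 0.008940/0.05581 = 0.1602 M.
Kb = Kw/Ka = 1.0e-14 / 1.8 x 10^-5 = 5.56e-10.
[OH^-] = sqrt(Kb x [CH3COO-]) = sqrt(5.56e-10 x 0.1602) = 9.43e-6 M.
pOH = 5.03, so pH = 14.00 - 5.03 = 8.97.

8.97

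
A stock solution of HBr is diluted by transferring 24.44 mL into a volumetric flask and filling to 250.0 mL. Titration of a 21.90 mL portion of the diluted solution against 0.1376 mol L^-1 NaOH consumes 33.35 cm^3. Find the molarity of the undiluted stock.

2.14 M

n(NaOH) = 0.1376 x 0.03335 = 0.004589 mol.
n(HBr) in the aliquot = 0.004589 mol.
[diluted HBr] = 0.004589 / 0.02190 = 0.2095 M.
Dilution factor = 250.0/24.44 = 10.23, so [stock] = 0.2095 x 10.23 = 2.14 M.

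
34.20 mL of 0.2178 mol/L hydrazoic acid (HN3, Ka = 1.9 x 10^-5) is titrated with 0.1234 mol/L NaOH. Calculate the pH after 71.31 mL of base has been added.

12.11

n(acid) = 0.2178 x 0.03420 = 0.007449 mol; n(NaOH) added = 0.1234 x 0.07131 = 0.008800 mol.
Base is in excess by 0.008800 - 0.007449 = 0.001351 mol in a total volume of 0.1055 L.
[OH^-] = 0.001351/0.1055 = 0.01280 M, so pOH = 1.89 and pH = 14.00 - 1.89 = 12.11.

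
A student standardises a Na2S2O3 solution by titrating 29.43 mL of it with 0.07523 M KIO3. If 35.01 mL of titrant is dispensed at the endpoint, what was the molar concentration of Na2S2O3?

0.537 M

n(KIO3) = 0.07523 x 0.03501 = 0.002634 mol.
From the balanced equation, 1 mol KIO3 reacts with 6 mol Na2S2O3, so n(Na2S2O3) = 0.002634 x 6/1 = 0.01580 mol.
[Na2S2O3] = 0.01580 / 0.02943 L = 0.537 M.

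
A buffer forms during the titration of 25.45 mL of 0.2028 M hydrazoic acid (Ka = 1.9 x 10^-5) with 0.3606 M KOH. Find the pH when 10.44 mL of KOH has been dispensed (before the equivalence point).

Initial n(HN3) = 0.2028 x 0.02545 = 0.005161 mol.
n(KOH) added = 0.3606 x 0.01044 = 0.003765 mol, converting that many moles of HN3 to N3-.
Remaining n(HN3) = 0.001397 mol; n(N3-) = 0.003765 mol.
By Henderson-Hasselbalch, pH = pKa + log([A^-]/[HA]) = 4.72 + log(0.003765/0.001397) = 4.72 + (+0.43) = 5.15.

5.15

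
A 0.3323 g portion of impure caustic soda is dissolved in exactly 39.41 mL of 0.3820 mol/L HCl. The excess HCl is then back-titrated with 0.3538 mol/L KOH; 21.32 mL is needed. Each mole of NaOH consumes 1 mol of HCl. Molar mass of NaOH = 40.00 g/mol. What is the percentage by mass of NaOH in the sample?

Total n(HCl) added = 0.3820 x 0.03941 = 0.01505 mol.
n(KOH) used = 0.3538 x 0.02132 = 0.007543 mol, which equals the excess n(HCl).
So n(HCl) consumed by the sample = 0.01505 - 0.007543 = 0.007512 mol.
n(NaOH) = 0.007512 / 1 = 0.007512 mol.
mass NaOH = 0.007512 x 40.00 = 0.3005 g, so %NaOH = 0.3005/0.3323 x 100 = 90.4%.

90.4%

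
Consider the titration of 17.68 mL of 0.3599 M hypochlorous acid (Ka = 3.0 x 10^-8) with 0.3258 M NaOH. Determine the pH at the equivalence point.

10.38

n(HClO) = 0.3599 x 0.01768 = 0.006363 mol; V(NaOH) at equivalence = 0.006363/0.3258 = 0.01953 L.
At equivalence all the acid is converted to ClO-; total volume = 0.01768 + 0.01953 = 0.03721 L, so [ClO-] = 0.006363/0.03721 = 0.1710 M.
Kb = Kw/Ka = 1.0e-14 / 3.0 x 10^-8 = 3.33e-7.
[OH^-] = sqrt(Kb x [ClO-]) = sqrt(3.33e-7 x 0.1710) = 0.000239 M.
pOH = 3.62, so pH = 14.00 - 3.62 = 10.38.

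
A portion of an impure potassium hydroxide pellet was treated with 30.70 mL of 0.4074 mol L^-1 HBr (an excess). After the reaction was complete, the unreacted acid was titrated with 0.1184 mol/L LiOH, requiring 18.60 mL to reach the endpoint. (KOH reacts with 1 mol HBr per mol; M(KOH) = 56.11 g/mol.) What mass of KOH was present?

0.578 g

Total n(HBr) added = 0.4074 x 0.03070 = 0.01251 mol.
n(LiOH) used = 0.1184 x 0.01860 = 0.002202 mol, which equals the excess n(HBr).
So n(HBr) consumed by the sample = 0.01251 - 0.002202 = 0.01030 mol.
n(KOH) = 0.01030 / 1 = 0.01030 mol.
mass = 0.01030 mol x 56.11 g/mol = 0.578 g.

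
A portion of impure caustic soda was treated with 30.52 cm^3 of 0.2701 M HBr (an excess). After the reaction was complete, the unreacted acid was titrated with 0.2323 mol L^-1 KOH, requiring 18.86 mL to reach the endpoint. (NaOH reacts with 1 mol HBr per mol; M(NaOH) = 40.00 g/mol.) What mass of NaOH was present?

Total n(HBr) added = 0.2701 x 0.03052 = 0.008243 mol.
n(KOH) used = 0.2323 x 0.01886 = 0.004381 mol, which equals the excess n(HBr).
So n(HBr) consumed by the sample = 0.008243 - 0.004381 = 0.003862 mol.
n(NaOH) = 0.003862 / 1 = 0.003862 mol.
mass = 0.003862 mol x 40.00 g/mol = 0.154 g.

0.154 g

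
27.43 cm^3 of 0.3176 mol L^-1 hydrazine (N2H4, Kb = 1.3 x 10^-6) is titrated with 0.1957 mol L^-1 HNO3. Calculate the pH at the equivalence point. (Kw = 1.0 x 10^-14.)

n(N2H4) = 0.3176 x 0.02743 = 0.008712 mol; V(HNO3) at equivalence = 0.008712/0.1957 = 0.04452 L.
At equivalence the base is fully converted to N2H5+; total volume = 0.07195 L, so [N2H5+] = 0.008712/0.07195 = 0.1211 M.
Ka(N2H5+) = Kw/Kb = 1.0e-14 / 1.3 x 10^-6 = 7.69e-9.
[H^+] = sqrt(Ka x [N2H5+]) = sqrt(7.69e-9 x 0.1211) = 3.05e-5 M.
pH = -log(3.05e-5) = 4.52.

4.52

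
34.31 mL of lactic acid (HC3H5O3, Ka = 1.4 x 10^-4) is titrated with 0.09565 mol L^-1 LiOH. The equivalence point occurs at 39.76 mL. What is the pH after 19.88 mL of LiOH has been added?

3.85

19.88 mL is exactly half the equivalence volume (39.76/2), i.e. the half-equivalence point.
There, n(HA) = n(A^-), so pH = pKa = -log(1.4 x 10^-4) = 3.85.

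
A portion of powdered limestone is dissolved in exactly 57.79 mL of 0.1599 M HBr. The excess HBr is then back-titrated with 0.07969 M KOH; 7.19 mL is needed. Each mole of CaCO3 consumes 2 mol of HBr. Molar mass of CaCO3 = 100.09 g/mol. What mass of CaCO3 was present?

0.434 g

Total n(HBr) added = 0.1599 x 0.05779 = 0.009241 mol.
n(KOH) used = 0.07969 x 0.007190 = 0.0005730 mol, which equals the excess n(HBr).
So n(HBr) consumed by the sample = 0.009241 - 0.0005730 = 0.008668 mol.
n(CaCO3) = 0.008668 / 2 = 0.004334 mol.
mass = 0.004334 mol x 100.09 g/mol = 0.434 g.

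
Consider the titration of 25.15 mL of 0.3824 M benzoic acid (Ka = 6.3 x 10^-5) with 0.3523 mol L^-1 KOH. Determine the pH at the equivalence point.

n(C6H5COOH) = 0.3824 x 0.02515 = 0.009617 mol; V(KOH) at equivalence = 0.009617/0.3523 = 0.02730 L.
At equivalence all the acid is converted to C6H5COO-; total volume = 0.02515 + 0.02730 = 0.05245 L, so [C6H5COO-] = 0.009617/0.05245 = 0.1834 M.
Kb = Kw/Ka = 1.0e-14 / 6.3 x 10^-5 = 1.59e-10.
[OH^-] = sqrt(Kb x [C6H5COO-]) = sqrt(1.59e-10 x 0.1834) = 5.39e-6 M.
pOH = 5.27, so pH = 14.00 - 5.27 = 8.73.

8.73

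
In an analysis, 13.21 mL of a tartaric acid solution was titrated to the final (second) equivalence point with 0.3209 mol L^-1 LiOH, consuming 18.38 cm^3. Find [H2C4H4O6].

0.223 M

n(LiOH) = 0.3209 x 0.01838 = 0.005898 mol.
At the final (second) equivalence point, 2 mol OH^- react per mol H2C4H4O6, so n(H2C4H4O6) = 0.005898 / 2 = 0.002949 mol.
[H2C4H4O6] = 0.002949 / 0.01321 L = 0.223 M.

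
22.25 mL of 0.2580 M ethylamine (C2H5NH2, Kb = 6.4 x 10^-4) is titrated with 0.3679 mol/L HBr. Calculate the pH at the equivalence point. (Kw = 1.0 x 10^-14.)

n(C2H5NH2) = 0.2580 x 0.02225 = 0.005740 mol; V(HBr) at equivalence = 0.005740/0.3679 = 0.01560 L.
At equivalence the base is fully converted to C2H5NH3+; total volume = 0.03785 L, so [C2H5NH3+] = 0.005740/0.03785 = 0.1517 M.
Ka(C2H5NH3+) = Kw/Kb = 1.0e-14 / 6.4 x 10^-4 = 1.56e-11.
[H^+] = sqrt(Ka x [C2H5NH3+]) = sqrt(1.56e-11 x 0.1517) = 1.54e-6 M.
pH = -log(1.54e-6) = 5.81.

5.81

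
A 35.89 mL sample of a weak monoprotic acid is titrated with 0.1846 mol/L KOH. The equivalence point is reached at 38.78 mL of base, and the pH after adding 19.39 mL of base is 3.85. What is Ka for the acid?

1.4 x 10^-4

19.39 mL is half of the equivalence volume, so this is the half-equivalence point where [HA] = [A^-].
At half-equivalence pH = pKa, so pKa = 3.85.
Ka = 10^(-3.85) = 1.4 x 10^-4.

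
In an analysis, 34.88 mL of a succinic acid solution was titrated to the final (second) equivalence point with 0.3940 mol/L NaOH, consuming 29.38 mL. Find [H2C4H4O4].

0.166 M

n(NaOH) = 0.3940 x 0.02938 = 0.01158 mol.
At the final (second) equivalence point, 2 mol OH^- react per mol H2C4H4O4, so n(H2C4H4O4) = 0.01158 / 2 = 0.005788 mol.
[H2C4H4O4] = 0.005788 / 0.03488 L = 0.166 M.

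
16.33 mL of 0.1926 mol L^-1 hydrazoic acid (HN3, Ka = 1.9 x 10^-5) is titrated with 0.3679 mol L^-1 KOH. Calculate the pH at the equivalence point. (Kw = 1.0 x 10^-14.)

8.91

n(HN3) = 0.1926 x 0.01633 = 0.003145 mol; V(KOH) at equivalence = 0.003145/0.3679 = 0.008549 L.
At equivalence all the acid is converted to N3-; total volume = 0.01633 + 0.008549 = 0.02488 L, so [N3-] = 0.003145/0.02488 = 0.1264 M.
Kb = Kw/Ka = 1.0e-14 / 1.9 x 10^-5 = 5.26e-10.
[OH^-] = sqrt(Kb x [N3-]) = sqrt(5.26e-10 x 0.1264) = 8.16e-6 M.
pOH = 5.09, so pH = 14.00 - 5.09 = 8.91.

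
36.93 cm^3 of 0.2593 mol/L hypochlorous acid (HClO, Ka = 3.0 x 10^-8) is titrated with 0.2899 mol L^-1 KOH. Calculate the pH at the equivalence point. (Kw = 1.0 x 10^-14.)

10.33

n(HClO) = 0.2593 x 0.03693 = 0.009576 mol; V(KOH) at equivalence = 0.009576/0.2899 = 0.03303 L.
At equivalence all the acid is converted to ClO-; total volume = 0.03693 + 0.03303 = 0.06996 L, so [ClO-] = 0.009576/0.06996 = 0.1369 M.
Kb = Kw/Ka = 1.0e-14 / 3.0 x 10^-8 = 3.33e-7.
[OH^-] = sqrt(Kb x [ClO-]) = sqrt(3.33e-7 x 0.1369) = 0.000214 M.
pOH = 3.67, so pH = 14.00 - 3.67 = 10.33.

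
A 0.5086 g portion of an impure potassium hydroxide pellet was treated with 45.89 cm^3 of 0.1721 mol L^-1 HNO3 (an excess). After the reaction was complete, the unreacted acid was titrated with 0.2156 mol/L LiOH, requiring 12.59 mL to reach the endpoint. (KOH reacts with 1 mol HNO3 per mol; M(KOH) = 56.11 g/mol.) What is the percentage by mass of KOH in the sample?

57.2%

Total n(HNO3) added = 0.1721 x 0.04589 = 0.007898 mol.
n(LiOH) used = 0.2156 x 0.01259 = 0.002714 mol, which equals the excess n(HNO3).
So n(HNO3) consumed by the sample = 0.007898 - 0.002714 = 0.005183 mol.
n(KOH) = 0.005183 / 1 = 0.005183 mol.
mass KOH = 0.005183 x 56.11 = 0.2908 g, so %KOH = 0.2908/0.5086 x 100 = 57.2%.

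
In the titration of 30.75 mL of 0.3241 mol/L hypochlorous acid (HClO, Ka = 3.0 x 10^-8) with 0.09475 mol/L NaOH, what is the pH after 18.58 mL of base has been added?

6.85

Initial n(HClO) = 0.3241 x 0.03075 = 0.009966 mol.
n(NaOH) added = 0.09475 x 0.01858 = 0.001760 mol, converting that many moles of HClO to ClO-.
Remaining n(HClO) = 0.008206 mol; n(ClO-) = 0.001760 mol.
By Henderson-Hasselbalch, pH = pKa + log([A^-]/[HA]) = 7.52 + log(0.001760/0.008206) = 7.52 + (-0.67) = 6.85.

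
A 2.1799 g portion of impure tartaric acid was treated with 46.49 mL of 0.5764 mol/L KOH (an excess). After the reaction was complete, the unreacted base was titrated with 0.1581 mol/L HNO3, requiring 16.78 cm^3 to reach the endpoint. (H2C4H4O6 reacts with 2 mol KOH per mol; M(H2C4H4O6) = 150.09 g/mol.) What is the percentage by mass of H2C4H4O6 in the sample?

Total n(KOH) added = 0.5764 x 0.04649 = 0.02680 mol.
n(HNO3) used = 0.1581 x 0.01678 = 0.002653 mol, which equals the excess n(KOH).
So n(KOH) consumed by the sample = 0.02680 - 0.002653 = 0.02414 mol.
n(H2C4H4O6) = 0.02414 / 2 = 0.01207 mol.
mass H2C4H4O6 = 0.01207 x 150.09 = 1.812 g, so %H2C4H4O6 = 1.812/2.1799 x 100 = 83.1%.

83.1%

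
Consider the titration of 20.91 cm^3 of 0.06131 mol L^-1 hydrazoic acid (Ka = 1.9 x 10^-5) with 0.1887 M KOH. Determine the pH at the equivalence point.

n(HN3) = 0.06131 x 0.02091 = 0.001282 mol; V(KOH) at equivalence = 0.001282/0.1887 = 0.006794 L.
At equivalence all the acid is converted to N3-; total volume = 0.02091 + 0.006794 = 0.02770 L, so [N3-] = 0.001282/0.02770 = 0.04627 M.
Kb = Kw/Ka = 1.0e-14 / 1.9 x 10^-5 = 5.26e-10.
[OH^-] = sqrt(Kb x [N3-]) = sqrt(5.26e-10 x 0.04627) = 4.94e-6 M.
pOH = 5.31, so pH = 14.00 - 5.31 = 8.69.

8.69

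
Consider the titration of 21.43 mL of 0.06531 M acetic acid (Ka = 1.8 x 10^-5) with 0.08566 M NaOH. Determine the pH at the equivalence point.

n(CH3COOH) = 0.06531 x 0.02143 = 0.001400 mol; V(NaOH) at equivalence = 0.001400/0.08566 = 0.01634 L.
At equivalence all the acid is converted to CH3COO-; total volume = 0.02143 + 0.01634 = 0.03777 L, so [CH3COO-] = 0.001400/0.03777 = 0.03706 M.
Kb = Kw/Ka = 1.0e-14 / 1.8 x 10^-5 = 5.56e-10.
[OH^-] = sqrt(Kb x [CH3COO-]) = sqrt(5.56e-10 x 0.03706) = 4.54e-6 M.
pOH = 5.34, so pH = 14.00 - 5.34 = 8.66.

8.66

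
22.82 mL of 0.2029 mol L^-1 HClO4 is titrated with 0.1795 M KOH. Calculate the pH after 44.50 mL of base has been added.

12.70

n(acid) = 0.2029 x 0.02282 = 0.004630 mol; n(KOH) added = 0.1795 x 0.04450 = 0.007988 mol.
Base is in excess by 0.007988 - 0.004630 = 0.003358 mol in a total volume of 0.06732 L.
[OH^-] = 0.003358/0.06732 = 0.04987 M, so pOH = 1.30 and pH = 14.00 - 1.30 = 12.70.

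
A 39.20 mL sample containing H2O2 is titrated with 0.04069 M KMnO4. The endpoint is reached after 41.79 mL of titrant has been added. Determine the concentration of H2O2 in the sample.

n(KMnO4) = 0.04069 x 0.04179 = 0.001700 mol.
From the balanced equation, 2 mol KMnO4 reacts with 5 mol H2O2, so n(H2O2) = 0.001700 x 5/2 = 0.004251 mol.
[H2O2] = 0.004251 / 0.03920 L = 0.108 M.

0.108 M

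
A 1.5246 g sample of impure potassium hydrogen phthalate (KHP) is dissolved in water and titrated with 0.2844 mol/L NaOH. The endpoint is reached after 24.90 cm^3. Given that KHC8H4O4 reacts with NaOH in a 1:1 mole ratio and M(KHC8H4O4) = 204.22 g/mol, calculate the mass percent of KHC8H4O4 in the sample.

94.9%

n(NaOH) = 0.2844 x 0.02490 = 0.007082 mol.
n(KHC8H4O4) = 0.007082 / 1 = 0.007082 mol.
mass of KHC8H4O4 = 0.007082 x 204.22 = 1.446 g.
% purity = 1.446 / 1.5246 x 100 = 94.9%.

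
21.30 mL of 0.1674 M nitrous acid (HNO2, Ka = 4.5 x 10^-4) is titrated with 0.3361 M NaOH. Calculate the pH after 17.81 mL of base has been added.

n(acid) = 0.1674 x 0.02130 = 0.003566 mol; n(NaOH) added = 0.3361 x 0.01781 = 0.005986 mol.
Base is in excess by 0.005986 - 0.003566 = 0.002420 mol in a total volume of 0.03911 L.
[OH^-] = 0.002420/0.03911 = 0.06188 M, so pOH = 1.21 and pH = 14.00 - 1.21 = 12.79.

12.79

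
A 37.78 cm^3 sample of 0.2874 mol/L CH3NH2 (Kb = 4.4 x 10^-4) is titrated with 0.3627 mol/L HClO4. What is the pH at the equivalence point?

5.72

n(CH3NH2) = 0.2874 x 0.03778 = 0.01086 mol; V(HClO4) at equivalence = 0.01086/0.3627 = 0.02994 L.
At equivalence the base is fully converted to CH3NH3+; total volume = 0.06772 L, so [CH3NH3+] = 0.01086/0.06772 = 0.1603 M.
Ka(CH3NH3+) = Kw/Kb = 1.0e-14 / 4.4 x 10^-4 = 2.27e-11.
[H^+] = sqrt(Ka x [CH3NH3+]) = sqrt(2.27e-11 x 0.1603) = 1.91e-6 M.
pH = -log(1.91e-6) = 5.72.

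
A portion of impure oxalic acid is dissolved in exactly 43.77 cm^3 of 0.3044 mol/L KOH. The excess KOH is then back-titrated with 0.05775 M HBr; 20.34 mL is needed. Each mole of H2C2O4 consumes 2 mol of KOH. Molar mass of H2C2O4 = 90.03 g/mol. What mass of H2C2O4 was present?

Total n(KOH) added = 0.3044 x 0.04377 = 0.01332 mol.
n(HBr) used = 0.05775 x 0.02034 = 0.001175 mol, which equals the excess n(KOH).
So n(KOH) consumed by the sample = 0.01332 - 0.001175 = 0.01215 mol.
n(H2C2O4) = 0.01215 / 2 = 0.006074 mol.
mass = 0.006074 mol x 90.03 g/mol = 0.547 g.

0.547 g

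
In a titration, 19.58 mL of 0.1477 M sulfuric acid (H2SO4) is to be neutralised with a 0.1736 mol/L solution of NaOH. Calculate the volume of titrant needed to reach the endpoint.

33.3 mL

n(H2SO4) = 0.1477 mol/L x 0.01958 L = 0.002892 mol.
The neutralisation is 1 H2SO4 : 2 NaOH, so n(NaOH) = 0.002892 x 2/1 = 0.005784 mol.
V(NaOH) = 0.005784 / 0.1736 = 0.03332 L = 33.3 mL.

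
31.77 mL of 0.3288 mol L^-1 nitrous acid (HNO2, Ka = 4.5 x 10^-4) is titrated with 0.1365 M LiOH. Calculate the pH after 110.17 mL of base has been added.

12.51

n(acid) = 0.3288 x 0.03177 = 0.01045 mol; n(LiOH) added = 0.1365 x 0.1102 = 0.01504 mol.
Base is in excess by 0.01504 - 0.01045 = 0.004592 mol in a total volume of 0.1419 L.
[OH^-] = 0.004592/0.1419 = 0.03235 M, so pOH = 1.49 and pH = 14.00 - 1.49 = 12.51.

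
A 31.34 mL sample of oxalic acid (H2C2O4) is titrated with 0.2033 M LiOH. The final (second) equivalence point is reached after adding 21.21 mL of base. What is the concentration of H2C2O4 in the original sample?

0.0688 M

n(LiOH) = 0.2033 x 0.02121 = 0.004312 mol.
At the final (second) equivalence point, 2 mol OH^- react per mol H2C2O4, so n(H2C2O4) = 0.004312 / 2 = 0.002156 mol.
[H2C2O4] = 0.002156 / 0.03134 L = 0.0688 M.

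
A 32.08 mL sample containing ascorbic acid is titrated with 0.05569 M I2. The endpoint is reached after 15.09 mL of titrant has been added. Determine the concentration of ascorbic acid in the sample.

n(I2) = 0.05569 x 0.01509 = 0.0008404 mol.
From the balanced equation, 1 mol I2 reacts with 1 mol ascorbic acid, so n(ascorbic acid) = 0.0008404 x 1/1 = 0.0008404 mol.
[ascorbic acid] = 0.0008404 / 0.03208 L = 0.0262 M.

0.0262 M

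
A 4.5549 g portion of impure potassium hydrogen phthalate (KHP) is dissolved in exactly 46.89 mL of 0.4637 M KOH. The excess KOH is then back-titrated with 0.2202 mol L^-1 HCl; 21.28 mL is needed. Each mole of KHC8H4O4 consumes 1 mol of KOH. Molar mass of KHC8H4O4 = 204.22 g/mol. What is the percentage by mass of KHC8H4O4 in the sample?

76.5%

Total n(KOH) added = 0.4637 x 0.04689 = 0.02174 mol.
n(HCl) used = 0.2202 x 0.02128 = 0.004686 mol, which equals the excess n(KOH).
So n(KOH) consumed by the sample = 0.02174 - 0.004686 = 0.01706 mol.
n(KHC8H4O4) = 0.01706 / 1 = 0.01706 mol.
mass KHC8H4O4 = 0.01706 x 204.22 = 3.483 g, so %KHC8H4O4 = 3.483/4.5549 x 100 = 76.5%.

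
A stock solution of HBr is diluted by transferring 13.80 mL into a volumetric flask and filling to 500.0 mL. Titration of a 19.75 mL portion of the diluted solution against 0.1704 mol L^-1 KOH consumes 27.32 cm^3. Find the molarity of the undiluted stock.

8.54 M

n(KOH) = 0.1704 x 0.02732 = 0.004655 mol.
n(HBr) in the aliquot = 0.004655 mol.
[diluted HBr] = 0.004655 / 0.01975 = 0.2357 M.
Dilution factor = 500.0/13.80 = 36.23, so [stock] = 0.2357 x 36.23 = 8.54 M.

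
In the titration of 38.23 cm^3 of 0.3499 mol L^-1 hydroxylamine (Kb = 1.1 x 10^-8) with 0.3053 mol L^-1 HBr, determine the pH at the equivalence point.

n(NH2OH) = 0.3499 x 0.03823 = 0.01338 mol; V(HBr) at equivalence = 0.01338/0.3053 = 0.04381 L.
At equivalence the base is fully converted to NH3OH+; total volume = 0.08204 L, so [NH3OH+] = 0.01338/0.08204 = 0.1630 M.
Ka(NH3OH+) = Kw/Kb = 1.0e-14 / 1.1 x 10^-8 = 9.09e-7.
[H^+] = sqrt(Ka x [NH3OH+]) = sqrt(9.09e-7 x 0.1630) = 0.000385 M.
pH = -log(0.000385) = 3.41.

3.41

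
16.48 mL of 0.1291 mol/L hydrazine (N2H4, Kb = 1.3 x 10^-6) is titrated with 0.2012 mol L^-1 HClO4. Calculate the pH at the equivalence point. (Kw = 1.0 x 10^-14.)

4.61

n(N2H4) = 0.1291 x 0.01648 = 0.002128 mol; V(HClO4) at equivalence = 0.002128/0.2012 = 0.01057 L.
At equivalence the base is fully converted to N2H5+; total volume = 0.02705 L, so [N2H5+] = 0.002128/0.02705 = 0.07864 M.
Ka(N2H5+) = Kw/Kb = 1.0e-14 / 1.3 x 10^-6 = 7.69e-9.
[H^+] = sqrt(Ka x [N2H5+]) = sqrt(7.69e-9 x 0.07864) = 2.46e-5 M.
pH = -log(2.46e-5) = 4.61.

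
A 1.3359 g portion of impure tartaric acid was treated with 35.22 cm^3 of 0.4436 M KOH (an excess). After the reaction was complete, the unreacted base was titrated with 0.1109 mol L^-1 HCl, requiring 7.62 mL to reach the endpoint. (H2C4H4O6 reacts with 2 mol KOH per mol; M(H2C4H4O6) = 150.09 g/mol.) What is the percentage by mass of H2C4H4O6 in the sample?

Total n(KOH) added = 0.4436 x 0.03522 = 0.01562 mol.
n(HCl) used = 0.1109 x 0.007620 = 0.0008451 mol, which equals the excess n(KOH).
So n(KOH) consumed by the sample = 0.01562 - 0.0008451 = 0.01478 mol.
n(H2C4H4O6) = 0.01478 / 2 = 0.007389 mol.
mass H2C4H4O6 = 0.007389 x 150.09 = 1.109 g, so %H2C4H4O6 = 1.109/1.3359 x 100 = 83.0%.

83.0%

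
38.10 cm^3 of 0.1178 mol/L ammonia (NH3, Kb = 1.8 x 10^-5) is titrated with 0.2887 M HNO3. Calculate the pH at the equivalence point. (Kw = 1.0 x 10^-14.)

5.17

n(NH3) = 0.1178 x 0.03810 = 0.004488 mol; V(HNO3) at equivalence = 0.004488/0.2887 = 0.01555 L.
At equivalence the base is fully converted to NH4+; total volume = 0.05365 L, so [NH4+] = 0.004488/0.05365 = 0.08366 M.
Ka(NH4+) = Kw/Kb = 1.0e-14 / 1.8 x 10^-5 = 5.56e-10.
[H^+] = sqrt(Ka x [NH4+]) = sqrt(5.56e-10 x 0.08366) = 6.82e-6 M.
pH = -log(6.82e-6) = 5.17.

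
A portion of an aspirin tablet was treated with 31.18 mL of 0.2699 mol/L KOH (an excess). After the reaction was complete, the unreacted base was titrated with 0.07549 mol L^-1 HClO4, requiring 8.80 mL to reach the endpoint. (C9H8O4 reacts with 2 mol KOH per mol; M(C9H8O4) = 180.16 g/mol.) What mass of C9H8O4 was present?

Total n(KOH) added = 0.2699 x 0.03118 = 0.008415 mol.
n(HClO4) used = 0.07549 x 0.008800 = 0.0006643 mol, which equals the excess n(KOH).
So n(KOH) consumed by the sample = 0.008415 - 0.0006643 = 0.007751 mol.
n(C9H8O4) = 0.007751 / 2 = 0.003876 mol.
mass = 0.003876 mol x 180.16 g/mol = 0.698 g.

0.698 g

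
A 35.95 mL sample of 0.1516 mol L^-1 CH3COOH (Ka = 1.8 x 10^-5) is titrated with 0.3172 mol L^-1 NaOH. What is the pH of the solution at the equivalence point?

8.88

n(CH3COOH) = 0.1516 x 0.03595 = 0.005450 mol; V(NaOH) at equivalence = 0.005450/0.3172 = 0.01718 L.
At equivalence all the acid is converted to CH3COO-; total volume = 0.03595 + 0.01718 = 0.05313 L, so [CH3COO-] = 0.005450/0.05313 = 0.1026 M.
Kb = Kw/Ka = 1.0e-14 / 1.8 x 10^-5 = 5.56e-10.
[OH^-] = sqrt(Kb x [CH3COO-]) = sqrt(5.56e-10 x 0.1026) = 7.55e-6 M.
pOH = 5.12, so pH = 14.00 - 5.12 = 8.88.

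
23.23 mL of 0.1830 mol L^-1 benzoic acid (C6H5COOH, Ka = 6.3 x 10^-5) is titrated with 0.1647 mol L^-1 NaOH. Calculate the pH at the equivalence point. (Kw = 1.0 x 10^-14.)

8.57

n(C6H5COOH) = 0.1830 x 0.02323 = 0.004251 mol; V(NaOH) at equivalence = 0.004251/0.1647 = 0.02581 L.
At equivalence all the acid is converted to C6H5COO-; total volume = 0.02323 + 0.02581 = 0.04904 L, so [C6H5COO-] = 0.004251/0.04904 = 0.08668 M.
Kb = Kw/Ka = 1.0e-14 / 6.3 x 10^-5 = 1.59e-10.
[OH^-] = sqrt(Kb x [C6H5COO-]) = sqrt(1.59e-10 x 0.08668) = 3.71e-6 M.
pOH = 5.43, so pH = 14.00 - 5.43 = 8.57.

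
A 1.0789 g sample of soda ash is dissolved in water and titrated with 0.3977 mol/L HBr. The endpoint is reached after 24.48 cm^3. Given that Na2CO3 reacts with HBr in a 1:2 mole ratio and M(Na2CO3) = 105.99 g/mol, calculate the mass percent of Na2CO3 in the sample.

47.8%

n(HBr) = 0.3977 x 0.02448 = 0.009736 mol.
n(Na2CO3) = 0.009736 / 2 = 0.004868 mol.
mass of Na2CO3 = 0.004868 x 105.99 = 0.5159 g.
% purity = 0.5159 / 1.0789 x 100 = 47.8%.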